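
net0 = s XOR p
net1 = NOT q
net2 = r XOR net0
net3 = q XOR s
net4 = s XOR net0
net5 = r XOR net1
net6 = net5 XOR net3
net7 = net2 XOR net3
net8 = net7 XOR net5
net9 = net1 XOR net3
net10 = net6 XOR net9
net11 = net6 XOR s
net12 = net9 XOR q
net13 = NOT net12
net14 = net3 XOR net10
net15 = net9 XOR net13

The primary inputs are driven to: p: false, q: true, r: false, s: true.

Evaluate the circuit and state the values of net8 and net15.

net8 = true  net15 = false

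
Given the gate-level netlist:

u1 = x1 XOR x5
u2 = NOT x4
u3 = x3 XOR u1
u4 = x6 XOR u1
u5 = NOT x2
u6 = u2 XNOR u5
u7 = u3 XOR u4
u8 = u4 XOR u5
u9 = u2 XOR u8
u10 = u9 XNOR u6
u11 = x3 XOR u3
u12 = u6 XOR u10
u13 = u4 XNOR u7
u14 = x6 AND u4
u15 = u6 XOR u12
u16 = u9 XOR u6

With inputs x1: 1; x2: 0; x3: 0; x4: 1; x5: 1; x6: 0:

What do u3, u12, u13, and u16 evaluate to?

u3 = 0; u12 = 0; u13 = 1; u16 = 1

u1 = x1 XOR x5 = 1 XOR 1 = 0
u2 = NOT x4 = NOT 1 = 0
u3 = x3 XOR u1 = 0 XOR 0 = 0
u4 = x6 XOR u1 = 0 XOR 0 = 0
u5 = NOT x2 = NOT 0 = 1
u6 = u2 XNOR u5 = 0 XNOR 1 = 0
u7 = u3 XOR u4 = 0 XOR 0 = 0
u8 = u4 XOR u5 = 0 XOR 1 = 1
u9 = u2 XOR u8 = 0 XOR 1 = 1
u10 = u9 XNOR u6 = 1 XNOR 0 = 0
u12 = u6 XOR u10 = 0 XOR 0 = 0
u13 = u4 XNOR u7 = 0 XNOR 0 = 1
u16 = u9 XOR u6 = 1 XOR 0 = 1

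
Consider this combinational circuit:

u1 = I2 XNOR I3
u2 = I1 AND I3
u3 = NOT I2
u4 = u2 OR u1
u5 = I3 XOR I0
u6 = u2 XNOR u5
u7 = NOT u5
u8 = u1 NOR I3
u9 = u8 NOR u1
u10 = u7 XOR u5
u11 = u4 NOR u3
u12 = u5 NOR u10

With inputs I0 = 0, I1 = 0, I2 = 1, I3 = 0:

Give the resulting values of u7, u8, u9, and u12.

u1 = I2 XNOR I3 = 1 XNOR 0 = 0
u5 = I3 XOR I0 = 0 XOR 0 = 0
u7 = NOT u5 = NOT 0 = 1
u8 = u1 NOR I3 = 0 NOR 0 = 1
u9 = u8 NOR u1 = 1 NOR 0 = 0
u10 = u7 XOR u5 = 1 XOR 0 = 1
u12 = u5 NOR u10 = 0 NOR 1 = 0

u7 = 1, u8 = 1, u9 = 0, u12 = 0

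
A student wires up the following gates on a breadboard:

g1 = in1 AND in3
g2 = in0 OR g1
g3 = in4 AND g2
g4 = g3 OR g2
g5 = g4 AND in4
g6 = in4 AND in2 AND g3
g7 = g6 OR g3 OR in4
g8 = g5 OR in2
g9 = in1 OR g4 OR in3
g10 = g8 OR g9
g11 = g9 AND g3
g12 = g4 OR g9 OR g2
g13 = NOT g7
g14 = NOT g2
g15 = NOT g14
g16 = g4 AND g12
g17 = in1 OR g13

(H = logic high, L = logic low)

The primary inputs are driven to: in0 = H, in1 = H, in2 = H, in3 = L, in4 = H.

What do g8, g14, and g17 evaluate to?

g1 = in1 AND in3 = H AND L = L
g2 = in0 OR g1 = H OR L = H
g3 = in4 AND g2 = H AND H = H
g4 = g3 OR g2 = H OR H = H
g5 = g4 AND in4 = H AND H = H
g6 = in4 AND in2 AND g3 = H AND H AND H = H
g7 = g6 OR g3 OR in4 = H OR H OR H = H
g8 = g5 OR in2 = H OR H = H
g13 = NOT g7 = NOT H = L
g14 = NOT g2 = NOT H = L
g17 = in1 OR g13 = H OR L = H

g8 = H, g14 = L, g17 = H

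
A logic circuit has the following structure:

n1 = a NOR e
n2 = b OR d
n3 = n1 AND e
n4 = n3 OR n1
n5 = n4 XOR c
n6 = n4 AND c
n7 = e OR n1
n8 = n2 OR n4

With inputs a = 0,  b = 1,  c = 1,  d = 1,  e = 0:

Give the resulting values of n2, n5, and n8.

n1 = a NOR e = 0 NOR 0 = 1
n2 = b OR d = 1 OR 1 = 1
n3 = n1 AND e = 1 AND 0 = 0
n4 = n3 OR n1 = 0 OR 1 = 1
n5 = n4 XOR c = 1 XOR 1 = 0
n8 = n2 OR n4 = 1 OR 1 = 1

n2 = 1, n5 = 0, n8 = 1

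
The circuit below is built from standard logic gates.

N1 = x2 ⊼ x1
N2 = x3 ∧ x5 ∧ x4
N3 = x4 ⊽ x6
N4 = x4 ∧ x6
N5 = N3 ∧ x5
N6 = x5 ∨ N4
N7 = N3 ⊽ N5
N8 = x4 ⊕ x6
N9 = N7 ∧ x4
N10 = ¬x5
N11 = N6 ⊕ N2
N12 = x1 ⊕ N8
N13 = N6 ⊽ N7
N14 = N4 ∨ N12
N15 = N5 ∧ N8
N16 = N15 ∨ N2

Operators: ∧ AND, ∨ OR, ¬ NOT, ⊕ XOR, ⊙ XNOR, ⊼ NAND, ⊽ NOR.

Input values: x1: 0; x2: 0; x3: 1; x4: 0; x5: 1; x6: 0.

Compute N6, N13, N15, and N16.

N2 = x3 AND x5 AND x4 = 1 AND 1 AND 0 = 0
N3 = x4 NOR x6 = 0 NOR 0 = 1
N4 = x4 AND x6 = 0 AND 0 = 0
N5 = N3 AND x5 = 1 AND 1 = 1
N6 = x5 OR N4 = 1 OR 0 = 1
N7 = N3 NOR N5 = 1 NOR 1 = 0
N8 = x4 XOR x6 = 0 XOR 0 = 0
N13 = N6 NOR N7 = 1 NOR 0 = 0
N15 = N5 AND N8 = 1 AND 0 = 0
N16 = N15 OR N2 = 0 OR 0 = 0

N6 = 1  N13 = 0  N15 = 0  N16 = 0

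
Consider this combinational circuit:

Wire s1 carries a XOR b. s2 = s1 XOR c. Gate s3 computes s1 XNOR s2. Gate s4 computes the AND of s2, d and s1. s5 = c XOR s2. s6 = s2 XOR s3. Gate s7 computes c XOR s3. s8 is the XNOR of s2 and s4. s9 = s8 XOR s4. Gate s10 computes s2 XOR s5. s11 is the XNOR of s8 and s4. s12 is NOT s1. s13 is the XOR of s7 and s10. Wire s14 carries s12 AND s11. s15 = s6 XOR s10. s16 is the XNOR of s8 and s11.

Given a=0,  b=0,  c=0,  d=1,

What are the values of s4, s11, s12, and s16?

s4 = 0  s11 = 0  s12 = 1  s16 = 0

s1 = a XOR b = 0 XOR 0 = 0
s2 = s1 XOR c = 0 XOR 0 = 0
s4 = s2 AND d AND s1 = 0 AND 1 AND 0 = 0
s8 = s2 XNOR s4 = 0 XNOR 0 = 1
s11 = s8 XNOR s4 = 1 XNOR 0 = 0
s12 = NOT s1 = NOT 0 = 1
s16 = s8 XNOR s11 = 1 XNOR 0 = 0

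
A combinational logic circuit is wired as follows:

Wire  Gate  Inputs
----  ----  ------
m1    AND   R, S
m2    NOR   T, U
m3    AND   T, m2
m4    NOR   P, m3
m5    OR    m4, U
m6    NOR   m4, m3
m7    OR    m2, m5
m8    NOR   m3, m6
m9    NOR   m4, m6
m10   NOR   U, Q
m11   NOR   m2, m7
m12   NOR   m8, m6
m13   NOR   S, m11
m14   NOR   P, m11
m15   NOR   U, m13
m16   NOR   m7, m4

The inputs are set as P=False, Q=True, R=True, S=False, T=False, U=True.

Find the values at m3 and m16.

m3 = False, m16 = False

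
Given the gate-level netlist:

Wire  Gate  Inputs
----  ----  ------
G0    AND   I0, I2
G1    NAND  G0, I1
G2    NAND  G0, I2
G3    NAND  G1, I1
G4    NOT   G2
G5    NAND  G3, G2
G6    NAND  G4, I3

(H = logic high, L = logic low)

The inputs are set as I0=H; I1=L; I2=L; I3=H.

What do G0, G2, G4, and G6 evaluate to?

G0 = I0 AND I2 = H AND L = L
G2 = G0 NAND I2 = L NAND L = H
G4 = NOT G2 = NOT H = L
G6 = G4 NAND I3 = L NAND H = H

G0 = L; G2 = H; G4 = L; G6 = H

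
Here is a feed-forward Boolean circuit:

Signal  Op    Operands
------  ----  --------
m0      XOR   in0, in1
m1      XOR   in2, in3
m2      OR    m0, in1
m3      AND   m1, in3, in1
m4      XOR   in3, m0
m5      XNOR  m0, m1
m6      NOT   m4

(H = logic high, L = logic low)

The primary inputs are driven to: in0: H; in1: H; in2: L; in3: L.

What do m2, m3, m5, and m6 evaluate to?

m2 = H; m3 = L; m5 = H; m6 = H

m0 = in0 XOR in1 = H XOR H = L
m1 = in2 XOR in3 = L XOR L = L
m2 = m0 OR in1 = L OR H = H
m3 = m1 AND in3 AND in1 = L AND L AND H = L
m4 = in3 XOR m0 = L XOR L = L
m5 = m0 XNOR m1 = L XNOR L = H
m6 = NOT m4 = NOT L = H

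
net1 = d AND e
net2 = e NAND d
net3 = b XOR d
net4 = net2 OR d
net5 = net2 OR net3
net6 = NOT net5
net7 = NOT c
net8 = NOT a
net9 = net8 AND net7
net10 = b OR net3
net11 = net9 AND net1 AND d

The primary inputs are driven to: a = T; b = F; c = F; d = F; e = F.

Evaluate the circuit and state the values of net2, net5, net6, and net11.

net1 = d AND e = F AND F = F
net2 = e NAND d = F NAND F = T
net3 = b XOR d = F XOR F = F
net5 = net2 OR net3 = T OR F = T
net6 = NOT net5 = NOT T = F
net7 = NOT c = NOT F = T
net8 = NOT a = NOT T = F
net9 = net8 AND net7 = F AND T = F
net11 = net9 AND net1 AND d = F AND F AND F = F

net2 = T, net5 = T, net6 = F, net11 = F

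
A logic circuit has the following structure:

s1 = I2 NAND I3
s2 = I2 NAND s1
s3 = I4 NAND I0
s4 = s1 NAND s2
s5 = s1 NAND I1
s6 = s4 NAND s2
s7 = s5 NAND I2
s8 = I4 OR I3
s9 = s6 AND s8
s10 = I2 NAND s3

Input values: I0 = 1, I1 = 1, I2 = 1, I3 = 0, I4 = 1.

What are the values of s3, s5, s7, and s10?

s3 = 0, s5 = 0, s7 = 1, s10 = 1

s1 = I2 NAND I3 = 1 NAND 0 = 1
s3 = I4 NAND I0 = 1 NAND 1 = 0
s5 = s1 NAND I1 = 1 NAND 1 = 0
s7 = s5 NAND I2 = 0 NAND 1 = 1
s10 = I2 NAND s3 = 1 NAND 0 = 1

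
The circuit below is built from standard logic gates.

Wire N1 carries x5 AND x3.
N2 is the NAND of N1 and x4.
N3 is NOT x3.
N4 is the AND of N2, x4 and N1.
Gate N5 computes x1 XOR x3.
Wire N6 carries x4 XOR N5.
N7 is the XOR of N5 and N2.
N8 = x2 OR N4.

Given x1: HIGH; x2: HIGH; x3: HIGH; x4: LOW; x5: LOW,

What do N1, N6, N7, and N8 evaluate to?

N1 = x5 AND x3 = LOW AND HIGH = LOW
N2 = N1 NAND x4 = LOW NAND LOW = HIGH
N4 = N2 AND x4 AND N1 = HIGH AND LOW AND LOW = LOW
N5 = x1 XOR x3 = HIGH XOR HIGH = LOW
N6 = x4 XOR N5 = LOW XOR LOW = LOW
N7 = N5 XOR N2 = LOW XOR HIGH = HIGH
N8 = x2 OR N4 = HIGH OR LOW = HIGH

N1 = LOW  N6 = LOW  N7 = HIGH  N8 = HIGH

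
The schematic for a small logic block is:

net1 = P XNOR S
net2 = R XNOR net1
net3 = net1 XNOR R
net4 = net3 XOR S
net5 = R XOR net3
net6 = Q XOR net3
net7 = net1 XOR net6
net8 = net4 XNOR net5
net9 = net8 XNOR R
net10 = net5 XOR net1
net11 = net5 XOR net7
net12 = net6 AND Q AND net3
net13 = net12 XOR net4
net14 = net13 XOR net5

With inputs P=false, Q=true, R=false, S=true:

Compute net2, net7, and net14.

net2 = true  net7 = false  net14 = true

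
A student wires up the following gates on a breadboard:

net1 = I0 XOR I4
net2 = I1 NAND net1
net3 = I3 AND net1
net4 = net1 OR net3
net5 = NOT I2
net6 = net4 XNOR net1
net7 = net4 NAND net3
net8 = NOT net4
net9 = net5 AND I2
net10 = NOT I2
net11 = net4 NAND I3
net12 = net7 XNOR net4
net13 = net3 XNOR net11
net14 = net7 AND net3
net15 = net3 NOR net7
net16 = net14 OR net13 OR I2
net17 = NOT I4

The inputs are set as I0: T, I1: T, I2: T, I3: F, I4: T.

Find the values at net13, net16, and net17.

net13 = F, net16 = T, net17 = F

net1 = I0 XOR I4 = T XOR T = F
net3 = I3 AND net1 = F AND F = F
net4 = net1 OR net3 = F OR F = F
net7 = net4 NAND net3 = F NAND F = T
net11 = net4 NAND I3 = F NAND F = T
net13 = net3 XNOR net11 = F XNOR T = F
net14 = net7 AND net3 = T AND F = F
net16 = net14 OR net13 OR I2 = F OR F OR T = T
net17 = NOT I4 = NOT T = F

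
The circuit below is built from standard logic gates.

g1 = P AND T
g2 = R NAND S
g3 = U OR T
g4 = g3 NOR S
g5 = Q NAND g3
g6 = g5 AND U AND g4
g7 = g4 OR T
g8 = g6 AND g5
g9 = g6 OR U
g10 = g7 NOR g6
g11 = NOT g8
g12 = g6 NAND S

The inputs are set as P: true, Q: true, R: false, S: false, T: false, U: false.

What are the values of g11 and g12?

g3 = U OR T = false OR false = false
g4 = g3 NOR S = false NOR false = true
g5 = Q NAND g3 = true NAND false = true
g6 = g5 AND U AND g4 = true AND false AND true = false
g8 = g6 AND g5 = false AND true = false
g11 = NOT g8 = NOT false = true
g12 = g6 NAND S = false NAND false = true

g11 = true; g12 = true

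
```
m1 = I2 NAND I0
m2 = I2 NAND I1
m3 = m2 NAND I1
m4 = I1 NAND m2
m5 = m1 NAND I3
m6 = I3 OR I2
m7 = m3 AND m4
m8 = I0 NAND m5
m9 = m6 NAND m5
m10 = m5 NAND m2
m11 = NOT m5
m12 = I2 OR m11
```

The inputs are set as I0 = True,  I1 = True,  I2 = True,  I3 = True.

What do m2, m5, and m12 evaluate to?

m2 = False, m5 = True, m12 = True

m1 = I2 NAND I0 = True NAND True = False
m2 = I2 NAND I1 = True NAND True = False
m5 = m1 NAND I3 = False NAND True = True
m11 = NOT m5 = NOT True = False
m12 = I2 OR m11 = True OR False = True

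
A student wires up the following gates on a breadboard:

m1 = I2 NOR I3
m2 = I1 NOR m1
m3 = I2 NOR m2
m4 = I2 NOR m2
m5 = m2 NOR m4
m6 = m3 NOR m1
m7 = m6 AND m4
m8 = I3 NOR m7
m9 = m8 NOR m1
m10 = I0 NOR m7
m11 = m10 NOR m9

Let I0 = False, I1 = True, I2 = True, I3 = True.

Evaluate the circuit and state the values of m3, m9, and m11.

m3 = False, m9 = True, m11 = False

m1 = I2 NOR I3 = True NOR True = False
m2 = I1 NOR m1 = True NOR False = False
m3 = I2 NOR m2 = True NOR False = False
m4 = I2 NOR m2 = True NOR False = False
m6 = m3 NOR m1 = False NOR False = True
m7 = m6 AND m4 = True AND False = False
m8 = I3 NOR m7 = True NOR False = False
m9 = m8 NOR m1 = False NOR False = True
m10 = I0 NOR m7 = False NOR False = True
m11 = m10 NOR m9 = True NOR True = False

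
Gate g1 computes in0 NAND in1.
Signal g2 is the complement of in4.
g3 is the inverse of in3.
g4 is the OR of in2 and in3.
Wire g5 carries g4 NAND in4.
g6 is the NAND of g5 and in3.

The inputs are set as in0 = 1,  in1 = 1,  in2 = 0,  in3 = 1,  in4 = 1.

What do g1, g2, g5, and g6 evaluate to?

g1 = in0 NAND in1 = 1 NAND 1 = 0
g2 = NOT in4 = NOT 1 = 0
g4 = in2 OR in3 = 0 OR 1 = 1
g5 = g4 NAND in4 = 1 NAND 1 = 0
g6 = g5 NAND in3 = 0 NAND 1 = 1

g1 = 0, g2 = 0, g5 = 0, g6 = 1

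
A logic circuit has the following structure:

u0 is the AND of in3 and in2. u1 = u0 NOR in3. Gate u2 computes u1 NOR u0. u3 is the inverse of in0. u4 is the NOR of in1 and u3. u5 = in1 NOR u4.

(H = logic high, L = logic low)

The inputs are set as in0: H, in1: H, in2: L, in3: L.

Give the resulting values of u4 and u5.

u4 = L, u5 = L

u3 = NOT in0 = NOT H = L
u4 = in1 NOR u3 = H NOR L = L
u5 = in1 NOR u4 = H NOR L = L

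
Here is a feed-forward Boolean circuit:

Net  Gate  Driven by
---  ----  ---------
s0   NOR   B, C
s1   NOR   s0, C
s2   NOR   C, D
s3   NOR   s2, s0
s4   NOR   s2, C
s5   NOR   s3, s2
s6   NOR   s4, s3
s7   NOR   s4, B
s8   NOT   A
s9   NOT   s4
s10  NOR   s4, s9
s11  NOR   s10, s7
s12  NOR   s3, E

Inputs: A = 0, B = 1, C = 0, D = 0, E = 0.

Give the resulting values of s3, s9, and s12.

s0 = B NOR C = 1 NOR 0 = 0
s2 = C NOR D = 0 NOR 0 = 1
s3 = s2 NOR s0 = 1 NOR 0 = 0
s4 = s2 NOR C = 1 NOR 0 = 0
s9 = NOT s4 = NOT 0 = 1
s12 = s3 NOR E = 0 NOR 0 = 1

s3 = 0, s9 = 1, s12 = 1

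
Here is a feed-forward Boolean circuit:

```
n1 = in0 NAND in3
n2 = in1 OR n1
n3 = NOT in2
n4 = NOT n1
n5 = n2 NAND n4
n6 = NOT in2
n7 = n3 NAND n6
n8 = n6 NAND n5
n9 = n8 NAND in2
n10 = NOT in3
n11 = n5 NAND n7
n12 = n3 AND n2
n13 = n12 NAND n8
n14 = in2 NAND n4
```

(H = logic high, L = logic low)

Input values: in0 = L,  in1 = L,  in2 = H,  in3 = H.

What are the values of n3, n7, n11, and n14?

n3 = L, n7 = H, n11 = L, n14 = H

n1 = in0 NAND in3 = L NAND H = H
n2 = in1 OR n1 = L OR H = H
n3 = NOT in2 = NOT H = L
n4 = NOT n1 = NOT H = L
n5 = n2 NAND n4 = H NAND L = H
n6 = NOT in2 = NOT H = L
n7 = n3 NAND n6 = L NAND L = H
n11 = n5 NAND n7 = H NAND H = L
n14 = in2 NAND n4 = H NAND L = H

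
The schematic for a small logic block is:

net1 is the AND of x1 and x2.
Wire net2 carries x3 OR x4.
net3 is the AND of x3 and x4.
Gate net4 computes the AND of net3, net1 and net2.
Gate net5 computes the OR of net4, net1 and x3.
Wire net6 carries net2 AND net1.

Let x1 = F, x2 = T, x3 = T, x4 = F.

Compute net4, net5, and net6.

net1 = x1 AND x2 = F AND T = F
net2 = x3 OR x4 = T OR F = T
net3 = x3 AND x4 = T AND F = F
net4 = net3 AND net1 AND net2 = F AND F AND T = F
net5 = net4 OR net1 OR x3 = F OR F OR T = T
net6 = net2 AND net1 = T AND F = F

net4 = F, net5 = T, net6 = F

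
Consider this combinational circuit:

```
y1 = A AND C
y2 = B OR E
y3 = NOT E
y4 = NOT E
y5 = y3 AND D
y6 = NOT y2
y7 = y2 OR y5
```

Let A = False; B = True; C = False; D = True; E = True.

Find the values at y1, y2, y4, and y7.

y1 = False, y2 = True, y4 = False, y7 = True

y1 = A AND C = False AND False = False
y2 = B OR E = True OR True = True
y3 = NOT E = NOT True = False
y4 = NOT E = NOT True = False
y5 = y3 AND D = False AND True = False
y7 = y2 OR y5 = True OR False = True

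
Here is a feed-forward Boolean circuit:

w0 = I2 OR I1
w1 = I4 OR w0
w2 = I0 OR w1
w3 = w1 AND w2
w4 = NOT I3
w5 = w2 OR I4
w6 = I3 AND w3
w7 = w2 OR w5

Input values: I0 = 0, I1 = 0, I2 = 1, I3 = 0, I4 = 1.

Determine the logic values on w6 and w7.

w6 = 0; w7 = 1

w0 = I2 OR I1 = 1 OR 0 = 1
w1 = I4 OR w0 = 1 OR 1 = 1
w2 = I0 OR w1 = 0 OR 1 = 1
w3 = w1 AND w2 = 1 AND 1 = 1
w5 = w2 OR I4 = 1 OR 1 = 1
w6 = I3 AND w3 = 0 AND 1 = 0
w7 = w2 OR w5 = 1 OR 1 = 1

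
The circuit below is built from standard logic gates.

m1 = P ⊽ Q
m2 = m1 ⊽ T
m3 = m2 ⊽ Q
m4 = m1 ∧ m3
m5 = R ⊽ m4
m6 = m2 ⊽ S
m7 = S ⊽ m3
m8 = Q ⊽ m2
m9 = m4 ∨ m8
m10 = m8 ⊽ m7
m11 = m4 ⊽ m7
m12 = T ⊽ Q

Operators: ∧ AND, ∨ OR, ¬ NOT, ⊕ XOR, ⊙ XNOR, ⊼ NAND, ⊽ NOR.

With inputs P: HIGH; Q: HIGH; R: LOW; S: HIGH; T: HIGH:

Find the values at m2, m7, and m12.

m2 = LOW, m7 = LOW, m12 = LOW

m1 = P NOR Q = HIGH NOR HIGH = LOW
m2 = m1 NOR T = LOW NOR HIGH = LOW
m3 = m2 NOR Q = LOW NOR HIGH = LOW
m7 = S NOR m3 = HIGH NOR LOW = LOW
m12 = T NOR Q = HIGH NOR HIGH = LOW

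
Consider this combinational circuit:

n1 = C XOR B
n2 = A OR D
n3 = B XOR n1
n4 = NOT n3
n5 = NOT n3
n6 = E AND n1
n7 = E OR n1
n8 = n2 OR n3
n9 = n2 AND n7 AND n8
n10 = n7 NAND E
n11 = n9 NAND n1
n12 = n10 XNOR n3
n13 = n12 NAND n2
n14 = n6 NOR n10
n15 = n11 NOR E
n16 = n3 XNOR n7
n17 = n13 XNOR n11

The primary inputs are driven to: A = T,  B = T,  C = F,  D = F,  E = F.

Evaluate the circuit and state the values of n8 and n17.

n8 = T, n17 = F

n1 = C XOR B = F XOR T = T
n2 = A OR D = T OR F = T
n3 = B XOR n1 = T XOR T = F
n7 = E OR n1 = F OR T = T
n8 = n2 OR n3 = T OR F = T
n9 = n2 AND n7 AND n8 = T AND T AND T = T
n10 = n7 NAND E = T NAND F = T
n11 = n9 NAND n1 = T NAND T = F
n12 = n10 XNOR n3 = T XNOR F = F
n13 = n12 NAND n2 = F NAND T = T
n17 = n13 XNOR n11 = T XNOR F = F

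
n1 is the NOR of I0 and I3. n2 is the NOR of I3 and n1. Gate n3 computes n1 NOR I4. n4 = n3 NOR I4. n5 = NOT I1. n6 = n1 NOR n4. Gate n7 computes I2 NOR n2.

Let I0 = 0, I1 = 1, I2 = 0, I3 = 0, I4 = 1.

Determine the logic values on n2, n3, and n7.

n2 = 0  n3 = 0  n7 = 1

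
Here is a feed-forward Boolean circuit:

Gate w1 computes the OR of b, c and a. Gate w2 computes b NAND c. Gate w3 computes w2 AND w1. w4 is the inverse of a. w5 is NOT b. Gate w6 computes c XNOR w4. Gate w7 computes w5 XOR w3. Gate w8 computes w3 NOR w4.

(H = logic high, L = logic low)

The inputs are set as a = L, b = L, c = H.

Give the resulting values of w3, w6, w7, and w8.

w1 = b OR c OR a = L OR H OR L = H
w2 = b NAND c = L NAND H = H
w3 = w2 AND w1 = H AND H = H
w4 = NOT a = NOT L = H
w5 = NOT b = NOT L = H
w6 = c XNOR w4 = H XNOR H = H
w7 = w5 XOR w3 = H XOR H = L
w8 = w3 NOR w4 = H NOR H = L

w3 = H, w6 = H, w7 = L, w8 = L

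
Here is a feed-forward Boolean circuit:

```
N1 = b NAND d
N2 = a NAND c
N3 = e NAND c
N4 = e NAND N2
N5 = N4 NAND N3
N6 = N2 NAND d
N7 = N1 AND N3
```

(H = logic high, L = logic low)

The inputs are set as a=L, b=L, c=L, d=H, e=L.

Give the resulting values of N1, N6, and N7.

N1 = H  N6 = L  N7 = H

N1 = b NAND d = L NAND H = H
N2 = a NAND c = L NAND L = H
N3 = e NAND c = L NAND L = H
N6 = N2 NAND d = H NAND H = L
N7 = N1 AND N3 = H AND H = H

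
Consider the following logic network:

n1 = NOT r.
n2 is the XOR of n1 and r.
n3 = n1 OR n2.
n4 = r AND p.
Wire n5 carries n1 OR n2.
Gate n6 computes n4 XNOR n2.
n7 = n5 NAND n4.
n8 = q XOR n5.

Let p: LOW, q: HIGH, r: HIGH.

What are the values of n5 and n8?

n1 = NOT r = NOT HIGH = LOW
n2 = n1 XOR r = LOW XOR HIGH = HIGH
n5 = n1 OR n2 = LOW OR HIGH = HIGH
n8 = q XOR n5 = HIGH XOR HIGH = LOW

n5 = HIGH; n8 = LOW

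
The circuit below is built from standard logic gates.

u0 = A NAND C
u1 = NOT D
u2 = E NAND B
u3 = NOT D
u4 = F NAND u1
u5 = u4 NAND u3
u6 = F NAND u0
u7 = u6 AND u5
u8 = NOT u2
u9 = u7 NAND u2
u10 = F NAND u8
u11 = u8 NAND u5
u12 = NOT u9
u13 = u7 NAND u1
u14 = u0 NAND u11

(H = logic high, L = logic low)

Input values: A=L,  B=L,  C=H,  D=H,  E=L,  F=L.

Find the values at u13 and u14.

u0 = A NAND C = L NAND H = H
u1 = NOT D = NOT H = L
u2 = E NAND B = L NAND L = H
u3 = NOT D = NOT H = L
u4 = F NAND u1 = L NAND L = H
u5 = u4 NAND u3 = H NAND L = H
u6 = F NAND u0 = L NAND H = H
u7 = u6 AND u5 = H AND H = H
u8 = NOT u2 = NOT H = L
u11 = u8 NAND u5 = L NAND H = H
u13 = u7 NAND u1 = H NAND L = H
u14 = u0 NAND u11 = H NAND H = L

u13 = H, u14 = L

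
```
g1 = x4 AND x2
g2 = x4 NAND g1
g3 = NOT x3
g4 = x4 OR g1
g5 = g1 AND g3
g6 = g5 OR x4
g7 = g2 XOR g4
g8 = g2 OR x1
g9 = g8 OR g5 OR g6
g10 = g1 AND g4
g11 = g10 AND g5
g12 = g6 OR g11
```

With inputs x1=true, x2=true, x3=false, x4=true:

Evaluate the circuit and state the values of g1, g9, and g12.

g1 = x4 AND x2 = true AND true = true
g2 = x4 NAND g1 = true NAND true = false
g3 = NOT x3 = NOT false = true
g4 = x4 OR g1 = true OR true = true
g5 = g1 AND g3 = true AND true = true
g6 = g5 OR x4 = true OR true = true
g8 = g2 OR x1 = false OR true = true
g9 = g8 OR g5 OR g6 = true OR true OR true = true
g10 = g1 AND g4 = true AND true = true
g11 = g10 AND g5 = true AND true = true
g12 = g6 OR g11 = true OR true = true

g1 = true, g9 = true, g12 = true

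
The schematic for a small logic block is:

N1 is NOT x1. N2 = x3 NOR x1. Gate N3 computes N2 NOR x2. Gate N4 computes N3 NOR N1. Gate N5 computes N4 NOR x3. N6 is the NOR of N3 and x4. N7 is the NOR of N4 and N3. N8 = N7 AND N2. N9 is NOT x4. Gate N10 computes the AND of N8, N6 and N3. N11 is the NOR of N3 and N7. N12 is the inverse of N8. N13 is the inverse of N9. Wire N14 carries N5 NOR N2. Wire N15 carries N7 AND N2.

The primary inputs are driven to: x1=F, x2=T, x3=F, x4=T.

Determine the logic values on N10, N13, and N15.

N10 = F, N13 = T, N15 = T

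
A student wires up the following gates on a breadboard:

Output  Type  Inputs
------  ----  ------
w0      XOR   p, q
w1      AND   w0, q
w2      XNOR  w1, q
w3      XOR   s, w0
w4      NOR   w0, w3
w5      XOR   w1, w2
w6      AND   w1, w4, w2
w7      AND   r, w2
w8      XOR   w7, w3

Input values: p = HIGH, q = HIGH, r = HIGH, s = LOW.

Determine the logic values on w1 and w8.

w0 = p XOR q = HIGH XOR HIGH = LOW
w1 = w0 AND q = LOW AND HIGH = LOW
w2 = w1 XNOR q = LOW XNOR HIGH = LOW
w3 = s XOR w0 = LOW XOR LOW = LOW
w7 = r AND w2 = HIGH AND LOW = LOW
w8 = w7 XOR w3 = LOW XOR LOW = LOW

w1 = LOW  w8 = LOW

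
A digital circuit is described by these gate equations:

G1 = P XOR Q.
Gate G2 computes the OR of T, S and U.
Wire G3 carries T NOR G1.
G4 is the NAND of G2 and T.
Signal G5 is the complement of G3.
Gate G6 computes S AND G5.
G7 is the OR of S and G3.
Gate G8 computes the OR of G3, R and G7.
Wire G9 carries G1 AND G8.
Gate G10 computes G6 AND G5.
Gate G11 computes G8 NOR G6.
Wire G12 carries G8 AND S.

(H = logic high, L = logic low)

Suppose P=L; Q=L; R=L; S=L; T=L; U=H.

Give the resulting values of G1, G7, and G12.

G1 = L, G7 = H, G12 = L

G1 = P XOR Q = L XOR L = L
G3 = T NOR G1 = L NOR L = H
G7 = S OR G3 = L OR H = H
G8 = G3 OR R OR G7 = H OR L OR H = H
G12 = G8 AND S = H AND L = L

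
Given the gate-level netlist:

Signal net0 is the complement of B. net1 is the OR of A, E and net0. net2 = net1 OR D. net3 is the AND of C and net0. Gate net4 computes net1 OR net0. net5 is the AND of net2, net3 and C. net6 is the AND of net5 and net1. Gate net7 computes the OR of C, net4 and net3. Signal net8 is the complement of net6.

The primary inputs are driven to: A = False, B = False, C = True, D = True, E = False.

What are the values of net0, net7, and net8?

net0 = NOT B = NOT False = True
net1 = A OR E OR net0 = False OR False OR True = True
net2 = net1 OR D = True OR True = True
net3 = C AND net0 = True AND True = True
net4 = net1 OR net0 = True OR True = True
net5 = net2 AND net3 AND C = True AND True AND True = True
net6 = net5 AND net1 = True AND True = True
net7 = C OR net4 OR net3 = True OR True OR True = True
net8 = NOT net6 = NOT True = False

net0 = True, net7 = True, net8 = False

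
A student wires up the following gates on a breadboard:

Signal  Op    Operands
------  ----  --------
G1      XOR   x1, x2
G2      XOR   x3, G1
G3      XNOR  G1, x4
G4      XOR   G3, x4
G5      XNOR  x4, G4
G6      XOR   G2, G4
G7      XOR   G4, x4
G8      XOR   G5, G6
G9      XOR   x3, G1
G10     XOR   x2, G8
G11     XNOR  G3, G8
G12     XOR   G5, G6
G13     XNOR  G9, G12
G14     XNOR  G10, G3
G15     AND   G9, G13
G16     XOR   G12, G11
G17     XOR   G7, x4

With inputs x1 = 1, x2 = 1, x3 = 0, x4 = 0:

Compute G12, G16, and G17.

G12 = 1, G16 = 0, G17 = 1

G1 = x1 XOR x2 = 1 XOR 1 = 0
G2 = x3 XOR G1 = 0 XOR 0 = 0
G3 = G1 XNOR x4 = 0 XNOR 0 = 1
G4 = G3 XOR x4 = 1 XOR 0 = 1
G5 = x4 XNOR G4 = 0 XNOR 1 = 0
G6 = G2 XOR G4 = 0 XOR 1 = 1
G7 = G4 XOR x4 = 1 XOR 0 = 1
G8 = G5 XOR G6 = 0 XOR 1 = 1
G11 = G3 XNOR G8 = 1 XNOR 1 = 1
G12 = G5 XOR G6 = 0 XOR 1 = 1
G16 = G12 XOR G11 = 1 XOR 1 = 0
G17 = G7 XOR x4 = 1 XOR 0 = 1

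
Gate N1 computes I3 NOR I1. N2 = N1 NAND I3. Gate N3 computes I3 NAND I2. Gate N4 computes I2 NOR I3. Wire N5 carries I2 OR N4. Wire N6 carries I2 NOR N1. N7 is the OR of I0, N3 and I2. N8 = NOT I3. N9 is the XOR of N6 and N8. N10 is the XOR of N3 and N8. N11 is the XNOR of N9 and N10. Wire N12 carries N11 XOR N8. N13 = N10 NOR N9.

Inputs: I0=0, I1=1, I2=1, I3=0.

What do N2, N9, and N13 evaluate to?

N1 = I3 NOR I1 = 0 NOR 1 = 0
N2 = N1 NAND I3 = 0 NAND 0 = 1
N3 = I3 NAND I2 = 0 NAND 1 = 1
N6 = I2 NOR N1 = 1 NOR 0 = 0
N8 = NOT I3 = NOT 0 = 1
N9 = N6 XOR N8 = 0 XOR 1 = 1
N10 = N3 XOR N8 = 1 XOR 1 = 0
N13 = N10 NOR N9 = 0 NOR 1 = 0

N2 = 1; N9 = 1; N13 = 0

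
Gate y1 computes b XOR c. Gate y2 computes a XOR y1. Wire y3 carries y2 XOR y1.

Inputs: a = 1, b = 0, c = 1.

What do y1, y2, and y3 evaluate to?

y1 = 1, y2 = 0, y3 = 1

y1 = b XOR c = 0 XOR 1 = 1
y2 = a XOR y1 = 1 XOR 1 = 0
y3 = y2 XOR y1 = 0 XOR 1 = 1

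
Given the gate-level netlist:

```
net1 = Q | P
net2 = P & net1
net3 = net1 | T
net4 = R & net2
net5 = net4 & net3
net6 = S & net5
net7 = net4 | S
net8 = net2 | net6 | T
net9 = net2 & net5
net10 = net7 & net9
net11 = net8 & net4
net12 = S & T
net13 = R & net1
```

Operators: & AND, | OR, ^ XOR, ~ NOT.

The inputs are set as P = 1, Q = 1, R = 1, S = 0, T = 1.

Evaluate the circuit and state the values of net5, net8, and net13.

net5 = 1, net8 = 1, net13 = 1

net1 = Q OR P = 1 OR 1 = 1
net2 = P AND net1 = 1 AND 1 = 1
net3 = net1 OR T = 1 OR 1 = 1
net4 = R AND net2 = 1 AND 1 = 1
net5 = net4 AND net3 = 1 AND 1 = 1
net6 = S AND net5 = 0 AND 1 = 0
net8 = net2 OR net6 OR T = 1 OR 0 OR 1 = 1
net13 = R AND net1 = 1 AND 1 = 1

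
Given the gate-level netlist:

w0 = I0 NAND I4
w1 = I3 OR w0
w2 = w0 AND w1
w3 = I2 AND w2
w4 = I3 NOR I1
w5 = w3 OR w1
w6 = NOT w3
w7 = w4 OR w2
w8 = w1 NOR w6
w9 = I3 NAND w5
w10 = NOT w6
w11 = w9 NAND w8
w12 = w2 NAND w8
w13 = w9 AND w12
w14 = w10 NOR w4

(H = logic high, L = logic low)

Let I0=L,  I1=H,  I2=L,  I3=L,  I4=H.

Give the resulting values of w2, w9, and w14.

w2 = H  w9 = H  w14 = H

w0 = I0 NAND I4 = L NAND H = H
w1 = I3 OR w0 = L OR H = H
w2 = w0 AND w1 = H AND H = H
w3 = I2 AND w2 = L AND H = L
w4 = I3 NOR I1 = L NOR H = L
w5 = w3 OR w1 = L OR H = H
w6 = NOT w3 = NOT L = H
w9 = I3 NAND w5 = L NAND H = H
w10 = NOT w6 = NOT H = L
w14 = w10 NOR w4 = L NOR L = H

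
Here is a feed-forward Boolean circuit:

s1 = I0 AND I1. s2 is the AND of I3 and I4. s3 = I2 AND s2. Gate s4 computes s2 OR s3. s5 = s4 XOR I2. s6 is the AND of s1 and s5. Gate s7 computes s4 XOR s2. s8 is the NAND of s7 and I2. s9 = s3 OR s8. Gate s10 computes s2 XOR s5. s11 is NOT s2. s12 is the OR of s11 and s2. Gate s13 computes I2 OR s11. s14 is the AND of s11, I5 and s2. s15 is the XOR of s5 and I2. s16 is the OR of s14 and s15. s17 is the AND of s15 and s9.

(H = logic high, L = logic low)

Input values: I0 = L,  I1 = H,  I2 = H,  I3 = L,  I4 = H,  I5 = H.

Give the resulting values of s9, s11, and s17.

s2 = I3 AND I4 = L AND H = L
s3 = I2 AND s2 = H AND L = L
s4 = s2 OR s3 = L OR L = L
s5 = s4 XOR I2 = L XOR H = H
s7 = s4 XOR s2 = L XOR L = L
s8 = s7 NAND I2 = L NAND H = H
s9 = s3 OR s8 = L OR H = H
s11 = NOT s2 = NOT L = H
s15 = s5 XOR I2 = H XOR H = L
s17 = s15 AND s9 = L AND H = L

s9 = H  s11 = H  s17 = L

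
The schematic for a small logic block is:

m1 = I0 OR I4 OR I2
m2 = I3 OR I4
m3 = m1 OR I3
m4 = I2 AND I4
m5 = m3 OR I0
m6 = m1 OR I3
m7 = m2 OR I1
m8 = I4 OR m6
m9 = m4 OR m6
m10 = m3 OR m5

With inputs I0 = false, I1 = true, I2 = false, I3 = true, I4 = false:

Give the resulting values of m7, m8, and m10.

m7 = true; m8 = true; m10 = true

m1 = I0 OR I4 OR I2 = false OR false OR false = false
m2 = I3 OR I4 = true OR false = true
m3 = m1 OR I3 = false OR true = true
m5 = m3 OR I0 = true OR false = true
m6 = m1 OR I3 = false OR true = true
m7 = m2 OR I1 = true OR true = true
m8 = I4 OR m6 = false OR true = true
m10 = m3 OR m5 = true OR true = true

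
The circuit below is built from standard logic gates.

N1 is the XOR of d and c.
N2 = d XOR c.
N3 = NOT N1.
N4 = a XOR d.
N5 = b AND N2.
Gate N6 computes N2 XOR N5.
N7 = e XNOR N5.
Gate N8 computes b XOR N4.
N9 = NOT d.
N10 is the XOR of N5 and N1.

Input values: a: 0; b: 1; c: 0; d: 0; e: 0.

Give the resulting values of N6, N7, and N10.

N6 = 0  N7 = 1  N10 = 0

N1 = d XOR c = 0 XOR 0 = 0
N2 = d XOR c = 0 XOR 0 = 0
N5 = b AND N2 = 1 AND 0 = 0
N6 = N2 XOR N5 = 0 XOR 0 = 0
N7 = e XNOR N5 = 0 XNOR 0 = 1
N10 = N5 XOR N1 = 0 XOR 0 = 0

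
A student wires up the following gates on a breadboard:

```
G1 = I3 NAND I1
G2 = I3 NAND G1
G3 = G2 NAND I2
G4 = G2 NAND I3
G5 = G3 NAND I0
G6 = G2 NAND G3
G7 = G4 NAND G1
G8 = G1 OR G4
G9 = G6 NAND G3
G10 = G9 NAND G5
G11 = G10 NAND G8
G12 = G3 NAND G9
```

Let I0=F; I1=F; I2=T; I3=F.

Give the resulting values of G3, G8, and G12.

G3 = F, G8 = T, G12 = T

G1 = I3 NAND I1 = F NAND F = T
G2 = I3 NAND G1 = F NAND T = T
G3 = G2 NAND I2 = T NAND T = F
G4 = G2 NAND I3 = T NAND F = T
G6 = G2 NAND G3 = T NAND F = T
G8 = G1 OR G4 = T OR T = T
G9 = G6 NAND G3 = T NAND F = T
G12 = G3 NAND G9 = F NAND T = T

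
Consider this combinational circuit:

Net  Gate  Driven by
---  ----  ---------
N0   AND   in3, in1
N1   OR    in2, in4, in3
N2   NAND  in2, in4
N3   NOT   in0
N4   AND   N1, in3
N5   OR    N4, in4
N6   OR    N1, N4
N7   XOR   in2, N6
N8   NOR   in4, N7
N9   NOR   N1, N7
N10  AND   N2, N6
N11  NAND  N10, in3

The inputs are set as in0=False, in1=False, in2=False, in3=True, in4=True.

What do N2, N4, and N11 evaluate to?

N2 = True  N4 = True  N11 = False

N1 = in2 OR in4 OR in3 = False OR True OR True = True
N2 = in2 NAND in4 = False NAND True = True
N4 = N1 AND in3 = True AND True = True
N6 = N1 OR N4 = True OR True = True
N10 = N2 AND N6 = True AND True = True
N11 = N10 NAND in3 = True NAND True = False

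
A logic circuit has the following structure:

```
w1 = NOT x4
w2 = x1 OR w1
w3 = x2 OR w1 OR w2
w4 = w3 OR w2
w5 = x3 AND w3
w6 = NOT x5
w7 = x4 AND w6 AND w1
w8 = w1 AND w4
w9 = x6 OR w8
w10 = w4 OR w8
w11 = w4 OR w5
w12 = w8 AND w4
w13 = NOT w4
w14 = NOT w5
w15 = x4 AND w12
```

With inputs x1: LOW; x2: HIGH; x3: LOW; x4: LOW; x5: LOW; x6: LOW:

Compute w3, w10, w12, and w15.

w1 = NOT x4 = NOT LOW = HIGH
w2 = x1 OR w1 = LOW OR HIGH = HIGH
w3 = x2 OR w1 OR w2 = HIGH OR HIGH OR HIGH = HIGH
w4 = w3 OR w2 = HIGH OR HIGH = HIGH
w8 = w1 AND w4 = HIGH AND HIGH = HIGH
w10 = w4 OR w8 = HIGH OR HIGH = HIGH
w12 = w8 AND w4 = HIGH AND HIGH = HIGH
w15 = x4 AND w12 = LOW AND HIGH = LOW

w3 = HIGH  w10 = HIGH  w12 = HIGH  w15 = LOW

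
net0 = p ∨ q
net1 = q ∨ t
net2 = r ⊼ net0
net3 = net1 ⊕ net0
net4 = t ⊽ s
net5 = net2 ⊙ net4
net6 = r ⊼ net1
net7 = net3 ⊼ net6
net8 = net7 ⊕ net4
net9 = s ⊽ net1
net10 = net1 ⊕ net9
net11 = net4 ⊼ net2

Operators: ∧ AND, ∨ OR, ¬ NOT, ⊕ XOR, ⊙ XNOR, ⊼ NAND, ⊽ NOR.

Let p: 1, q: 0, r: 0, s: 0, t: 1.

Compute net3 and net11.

net3 = 0; net11 = 1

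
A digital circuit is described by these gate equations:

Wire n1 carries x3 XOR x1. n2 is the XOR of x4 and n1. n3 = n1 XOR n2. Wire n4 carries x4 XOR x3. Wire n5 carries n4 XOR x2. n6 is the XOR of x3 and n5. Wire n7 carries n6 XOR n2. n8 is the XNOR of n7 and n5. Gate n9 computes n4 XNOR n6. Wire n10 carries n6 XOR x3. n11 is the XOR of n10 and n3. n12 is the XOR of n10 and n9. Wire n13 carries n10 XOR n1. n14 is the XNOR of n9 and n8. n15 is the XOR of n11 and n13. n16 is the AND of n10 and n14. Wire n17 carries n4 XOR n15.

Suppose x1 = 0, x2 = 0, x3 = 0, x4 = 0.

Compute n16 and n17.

n16 = 0, n17 = 0

n1 = x3 XOR x1 = 0 XOR 0 = 0
n2 = x4 XOR n1 = 0 XOR 0 = 0
n3 = n1 XOR n2 = 0 XOR 0 = 0
n4 = x4 XOR x3 = 0 XOR 0 = 0
n5 = n4 XOR x2 = 0 XOR 0 = 0
n6 = x3 XOR n5 = 0 XOR 0 = 0
n7 = n6 XOR n2 = 0 XOR 0 = 0
n8 = n7 XNOR n5 = 0 XNOR 0 = 1
n9 = n4 XNOR n6 = 0 XNOR 0 = 1
n10 = n6 XOR x3 = 0 XOR 0 = 0
n11 = n10 XOR n3 = 0 XOR 0 = 0
n13 = n10 XOR n1 = 0 XOR 0 = 0
n14 = n9 XNOR n8 = 1 XNOR 1 = 1
n15 = n11 XOR n13 = 0 XOR 0 = 0
n16 = n10 AND n14 = 0 AND 1 = 0
n17 = n4 XOR n15 = 0 XOR 0 = 0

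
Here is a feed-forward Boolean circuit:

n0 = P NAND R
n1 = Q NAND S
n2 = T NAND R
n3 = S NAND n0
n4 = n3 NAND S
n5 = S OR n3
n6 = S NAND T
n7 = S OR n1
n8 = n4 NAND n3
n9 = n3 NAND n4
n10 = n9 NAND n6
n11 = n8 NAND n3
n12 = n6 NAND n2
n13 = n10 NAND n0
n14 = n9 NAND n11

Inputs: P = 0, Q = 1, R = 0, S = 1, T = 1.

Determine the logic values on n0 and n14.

n0 = 1  n14 = 0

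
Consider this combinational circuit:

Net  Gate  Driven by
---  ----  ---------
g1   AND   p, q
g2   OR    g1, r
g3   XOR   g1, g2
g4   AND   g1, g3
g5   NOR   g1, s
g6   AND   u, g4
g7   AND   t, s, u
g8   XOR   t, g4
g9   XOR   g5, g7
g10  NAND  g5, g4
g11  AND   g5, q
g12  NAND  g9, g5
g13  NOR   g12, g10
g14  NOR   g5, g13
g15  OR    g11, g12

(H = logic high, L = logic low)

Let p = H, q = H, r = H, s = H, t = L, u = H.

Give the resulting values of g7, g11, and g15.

g1 = p AND q = H AND H = H
g5 = g1 NOR s = H NOR H = L
g7 = t AND s AND u = L AND H AND H = L
g9 = g5 XOR g7 = L XOR L = L
g11 = g5 AND q = L AND H = L
g12 = g9 NAND g5 = L NAND L = H
g15 = g11 OR g12 = L OR H = H

g7 = L  g11 = L  g15 = H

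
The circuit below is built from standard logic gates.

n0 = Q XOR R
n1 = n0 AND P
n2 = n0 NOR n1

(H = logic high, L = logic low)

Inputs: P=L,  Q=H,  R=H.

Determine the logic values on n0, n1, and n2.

n0 = Q XOR R = H XOR H = L
n1 = n0 AND P = L AND L = L
n2 = n0 NOR n1 = L NOR L = H

n0 = L; n1 = L; n2 = H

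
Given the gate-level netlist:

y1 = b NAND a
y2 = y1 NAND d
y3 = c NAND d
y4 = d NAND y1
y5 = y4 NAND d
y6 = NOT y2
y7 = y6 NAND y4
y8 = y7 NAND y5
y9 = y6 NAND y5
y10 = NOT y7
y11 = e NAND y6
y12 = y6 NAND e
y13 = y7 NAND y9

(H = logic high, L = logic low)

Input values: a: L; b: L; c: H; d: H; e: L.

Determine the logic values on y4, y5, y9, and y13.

y4 = L; y5 = H; y9 = L; y13 = H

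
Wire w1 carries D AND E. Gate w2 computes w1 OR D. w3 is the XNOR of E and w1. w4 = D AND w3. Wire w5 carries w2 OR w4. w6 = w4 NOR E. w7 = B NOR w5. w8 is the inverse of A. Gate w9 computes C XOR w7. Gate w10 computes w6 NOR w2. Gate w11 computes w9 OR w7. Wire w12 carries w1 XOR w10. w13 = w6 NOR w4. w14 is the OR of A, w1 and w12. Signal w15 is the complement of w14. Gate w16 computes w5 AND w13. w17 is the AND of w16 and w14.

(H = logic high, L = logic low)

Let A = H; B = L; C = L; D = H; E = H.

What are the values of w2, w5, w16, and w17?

w2 = H; w5 = H; w16 = L; w17 = L

w1 = D AND E = H AND H = H
w2 = w1 OR D = H OR H = H
w3 = E XNOR w1 = H XNOR H = H
w4 = D AND w3 = H AND H = H
w5 = w2 OR w4 = H OR H = H
w6 = w4 NOR E = H NOR H = L
w10 = w6 NOR w2 = L NOR H = L
w12 = w1 XOR w10 = H XOR L = H
w13 = w6 NOR w4 = L NOR H = L
w14 = A OR w1 OR w12 = H OR H OR H = H
w16 = w5 AND w13 = H AND L = L
w17 = w16 AND w14 = L AND H = L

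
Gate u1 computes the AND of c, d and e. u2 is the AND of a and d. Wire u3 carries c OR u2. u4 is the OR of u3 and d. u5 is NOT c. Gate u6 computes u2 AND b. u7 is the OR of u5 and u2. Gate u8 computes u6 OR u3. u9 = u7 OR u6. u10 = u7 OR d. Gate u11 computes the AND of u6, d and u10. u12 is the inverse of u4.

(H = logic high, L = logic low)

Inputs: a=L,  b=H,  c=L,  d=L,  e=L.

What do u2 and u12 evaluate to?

u2 = L  u12 = H

u2 = a AND d = L AND L = L
u3 = c OR u2 = L OR L = L
u4 = u3 OR d = L OR L = L
u12 = NOT u4 = NOT L = H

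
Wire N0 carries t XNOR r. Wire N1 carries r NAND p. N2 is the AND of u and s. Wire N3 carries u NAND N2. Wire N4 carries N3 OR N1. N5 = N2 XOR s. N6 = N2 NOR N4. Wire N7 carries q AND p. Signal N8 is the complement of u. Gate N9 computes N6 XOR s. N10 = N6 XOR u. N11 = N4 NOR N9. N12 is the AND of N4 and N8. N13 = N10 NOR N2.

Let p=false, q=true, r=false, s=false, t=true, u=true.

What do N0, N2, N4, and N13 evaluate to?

N0 = t XNOR r = true XNOR false = false
N1 = r NAND p = false NAND false = true
N2 = u AND s = true AND false = false
N3 = u NAND N2 = true NAND false = true
N4 = N3 OR N1 = true OR true = true
N6 = N2 NOR N4 = false NOR true = false
N10 = N6 XOR u = false XOR true = true
N13 = N10 NOR N2 = true NOR false = false

N0 = false  N2 = false  N4 = true  N13 = false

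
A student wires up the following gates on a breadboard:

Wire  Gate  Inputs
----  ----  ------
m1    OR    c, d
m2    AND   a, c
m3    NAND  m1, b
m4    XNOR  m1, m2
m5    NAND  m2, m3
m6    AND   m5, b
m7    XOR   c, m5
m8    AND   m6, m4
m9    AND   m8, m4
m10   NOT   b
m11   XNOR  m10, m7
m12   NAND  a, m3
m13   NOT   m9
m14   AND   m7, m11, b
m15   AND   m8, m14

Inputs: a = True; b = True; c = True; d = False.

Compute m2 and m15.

m1 = c OR d = True OR False = True
m2 = a AND c = True AND True = True
m3 = m1 NAND b = True NAND True = False
m4 = m1 XNOR m2 = True XNOR True = True
m5 = m2 NAND m3 = True NAND False = True
m6 = m5 AND b = True AND True = True
m7 = c XOR m5 = True XOR True = False
m8 = m6 AND m4 = True AND True = True
m10 = NOT b = NOT True = False
m11 = m10 XNOR m7 = False XNOR False = True
m14 = m7 AND m11 AND b = False AND True AND True = False
m15 = m8 AND m14 = True AND False = False

m2 = True; m15 = False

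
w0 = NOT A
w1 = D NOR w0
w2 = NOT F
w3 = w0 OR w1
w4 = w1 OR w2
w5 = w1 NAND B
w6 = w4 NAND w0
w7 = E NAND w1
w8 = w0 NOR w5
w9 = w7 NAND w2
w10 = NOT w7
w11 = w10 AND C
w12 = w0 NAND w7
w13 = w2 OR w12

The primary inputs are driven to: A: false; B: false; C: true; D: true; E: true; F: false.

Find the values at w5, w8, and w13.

w5 = true; w8 = false; w13 = true

w0 = NOT A = NOT false = true
w1 = D NOR w0 = true NOR true = false
w2 = NOT F = NOT false = true
w5 = w1 NAND B = false NAND false = true
w7 = E NAND w1 = true NAND false = true
w8 = w0 NOR w5 = true NOR true = false
w12 = w0 NAND w7 = true NAND true = false
w13 = w2 OR w12 = true OR false = true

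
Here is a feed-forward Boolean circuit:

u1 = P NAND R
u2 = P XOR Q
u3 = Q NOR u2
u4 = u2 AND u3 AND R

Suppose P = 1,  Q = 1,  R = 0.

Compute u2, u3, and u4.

u2 = P XOR Q = 1 XOR 1 = 0
u3 = Q NOR u2 = 1 NOR 0 = 0
u4 = u2 AND u3 AND R = 0 AND 0 AND 0 = 0

u2 = 0; u3 = 0; u4 = 0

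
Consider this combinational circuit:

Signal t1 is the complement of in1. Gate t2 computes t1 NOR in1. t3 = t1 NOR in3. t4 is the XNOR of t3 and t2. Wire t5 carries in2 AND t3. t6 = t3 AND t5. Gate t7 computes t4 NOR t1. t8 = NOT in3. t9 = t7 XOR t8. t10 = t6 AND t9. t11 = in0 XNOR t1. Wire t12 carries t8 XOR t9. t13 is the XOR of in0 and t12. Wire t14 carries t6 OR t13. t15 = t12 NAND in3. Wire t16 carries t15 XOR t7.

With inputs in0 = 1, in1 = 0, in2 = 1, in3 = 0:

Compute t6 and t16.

t6 = 0; t16 = 1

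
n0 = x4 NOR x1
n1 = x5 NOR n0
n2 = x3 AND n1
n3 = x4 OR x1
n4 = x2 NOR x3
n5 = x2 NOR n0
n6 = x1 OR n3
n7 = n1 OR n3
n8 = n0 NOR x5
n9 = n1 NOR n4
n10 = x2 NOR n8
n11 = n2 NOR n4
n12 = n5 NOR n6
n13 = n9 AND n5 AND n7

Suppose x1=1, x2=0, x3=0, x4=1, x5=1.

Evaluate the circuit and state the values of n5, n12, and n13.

n0 = x4 NOR x1 = 1 NOR 1 = 0
n1 = x5 NOR n0 = 1 NOR 0 = 0
n3 = x4 OR x1 = 1 OR 1 = 1
n4 = x2 NOR x3 = 0 NOR 0 = 1
n5 = x2 NOR n0 = 0 NOR 0 = 1
n6 = x1 OR n3 = 1 OR 1 = 1
n7 = n1 OR n3 = 0 OR 1 = 1
n9 = n1 NOR n4 = 0 NOR 1 = 0
n12 = n5 NOR n6 = 1 NOR 1 = 0
n13 = n9 AND n5 AND n7 = 0 AND 1 AND 1 = 0

n5 = 1, n12 = 0, n13 = 0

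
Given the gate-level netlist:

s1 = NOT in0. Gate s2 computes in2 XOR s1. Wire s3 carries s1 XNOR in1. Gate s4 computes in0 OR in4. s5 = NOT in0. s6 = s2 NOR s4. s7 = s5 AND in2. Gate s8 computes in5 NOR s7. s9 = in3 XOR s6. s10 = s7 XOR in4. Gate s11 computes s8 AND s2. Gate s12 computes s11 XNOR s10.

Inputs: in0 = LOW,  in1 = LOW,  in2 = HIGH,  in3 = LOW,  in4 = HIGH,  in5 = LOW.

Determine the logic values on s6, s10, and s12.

s1 = NOT in0 = NOT LOW = HIGH
s2 = in2 XOR s1 = HIGH XOR HIGH = LOW
s4 = in0 OR in4 = LOW OR HIGH = HIGH
s5 = NOT in0 = NOT LOW = HIGH
s6 = s2 NOR s4 = LOW NOR HIGH = LOW
s7 = s5 AND in2 = HIGH AND HIGH = HIGH
s8 = in5 NOR s7 = LOW NOR HIGH = LOW
s10 = s7 XOR in4 = HIGH XOR HIGH = LOW
s11 = s8 AND s2 = LOW AND LOW = LOW
s12 = s11 XNOR s10 = LOW XNOR LOW = HIGH

s6 = LOW  s10 = LOW  s12 = HIGH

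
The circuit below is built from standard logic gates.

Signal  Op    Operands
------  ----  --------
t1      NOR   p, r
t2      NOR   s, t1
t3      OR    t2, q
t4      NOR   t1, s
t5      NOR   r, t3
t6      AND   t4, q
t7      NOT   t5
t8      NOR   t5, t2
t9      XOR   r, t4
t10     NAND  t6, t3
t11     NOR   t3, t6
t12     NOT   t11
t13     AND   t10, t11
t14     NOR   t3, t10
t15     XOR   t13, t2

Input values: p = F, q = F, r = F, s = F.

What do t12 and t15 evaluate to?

t1 = p NOR r = F NOR F = T
t2 = s NOR t1 = F NOR T = F
t3 = t2 OR q = F OR F = F
t4 = t1 NOR s = T NOR F = F
t6 = t4 AND q = F AND F = F
t10 = t6 NAND t3 = F NAND F = T
t11 = t3 NOR t6 = F NOR F = T
t12 = NOT t11 = NOT T = F
t13 = t10 AND t11 = T AND T = T
t15 = t13 XOR t2 = T XOR F = T

t12 = F; t15 = T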